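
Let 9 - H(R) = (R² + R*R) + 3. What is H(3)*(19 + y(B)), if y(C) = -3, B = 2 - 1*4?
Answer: -192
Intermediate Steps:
B = -2 (B = 2 - 4 = -2)
H(R) = 6 - 2*R² (H(R) = 9 - ((R² + R*R) + 3) = 9 - ((R² + R²) + 3) = 9 - (2*R² + 3) = 9 - (3 + 2*R²) = 9 + (-3 - 2*R²) = 6 - 2*R²)
H(3)*(19 + y(B)) = (6 - 2*3²)*(19 - 3) = (6 - 2*9)*16 = (6 - 18)*16 = -12*16 = -192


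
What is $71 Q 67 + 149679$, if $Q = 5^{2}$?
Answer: $268604$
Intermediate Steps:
$Q = 25$
$71 Q 67 + 149679 = 71 \cdot 25 \cdot 67 + 149679 = 1775 \cdot 67 + 149679 = 118925 + 149679 = 268604$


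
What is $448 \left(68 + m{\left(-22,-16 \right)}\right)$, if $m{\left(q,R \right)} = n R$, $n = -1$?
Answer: $37632$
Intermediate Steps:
$m{\left(q,R \right)} = - R$
$448 \left(68 + m{\left(-22,-16 \right)}\right) = 448 \left(68 - -16\right) = 448 \left(68 + 16\right) = 448 \cdot 84 = 37632$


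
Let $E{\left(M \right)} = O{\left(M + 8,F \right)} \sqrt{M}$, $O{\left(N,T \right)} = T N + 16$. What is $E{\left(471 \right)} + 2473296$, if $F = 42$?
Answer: $2473296 + 20134 \sqrt{471} \approx 2.9103 \cdot 10^{6}$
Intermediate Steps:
$O{\left(N,T \right)} = 16 + N T$ ($O{\left(N,T \right)} = N T + 16 = 16 + N T$)
$E{\left(M \right)} = \sqrt{M} \left(352 + 42 M\right)$ ($E{\left(M \right)} = \left(16 + \left(M + 8\right) 42\right) \sqrt{M} = \left(16 + \left(8 + M\right) 42\right) \sqrt{M} = \left(16 + \left(336 + 42 M\right)\right) \sqrt{M} = \left(352 + 42 M\right) \sqrt{M} = \sqrt{M} \left(352 + 42 M\right)$)
$E{\left(471 \right)} + 2473296 = \sqrt{471} \left(352 + 42 \cdot 471\right) + 2473296 = \sqrt{471} \left(352 + 19782\right) + 2473296 = \sqrt{471} \cdot 20134 + 2473296 = 20134 \sqrt{471} + 2473296 = 2473296 + 20134 \sqrt{471}$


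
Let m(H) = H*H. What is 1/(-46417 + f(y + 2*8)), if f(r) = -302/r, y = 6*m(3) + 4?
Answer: -37/1717580 ≈ -2.1542e-5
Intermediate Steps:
m(H) = H²
y = 58 (y = 6*3² + 4 = 6*9 + 4 = 54 + 4 = 58)
1/(-46417 + f(y + 2*8)) = 1/(-46417 - 302/(58 + 2*8)) = 1/(-46417 - 302/(58 + 16)) = 1/(-46417 - 302/74) = 1/(-46417 - 302*1/74) = 1/(-46417 - 151/37) = 1/(-1717580/37) = -37/1717580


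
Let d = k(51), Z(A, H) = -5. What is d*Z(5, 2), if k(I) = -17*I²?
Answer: 221085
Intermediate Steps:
d = -44217 (d = -17*51² = -17*2601 = -44217)
d*Z(5, 2) = -44217*(-5) = 221085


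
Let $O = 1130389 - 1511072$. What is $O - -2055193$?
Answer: $1674510$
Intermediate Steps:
$O = -380683$
$O - -2055193 = -380683 - -2055193 = -380683 + 2055193 = 1674510$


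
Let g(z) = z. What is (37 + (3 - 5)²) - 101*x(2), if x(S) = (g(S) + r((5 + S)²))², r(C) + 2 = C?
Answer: -242460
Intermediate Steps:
r(C) = -2 + C
x(S) = (-2 + S + (5 + S)²)² (x(S) = (S + (-2 + (5 + S)²))² = (-2 + S + (5 + S)²)²)
(37 + (3 - 5)²) - 101*x(2) = (37 + (3 - 5)²) - 101*(-2 + 2 + (5 + 2)²)² = (37 + (-2)²) - 101*(-2 + 2 + 7²)² = (37 + 4) - 101*(-2 + 2 + 49)² = 41 - 101*49² = 41 - 101*2401 = 41 - 242501 = -242460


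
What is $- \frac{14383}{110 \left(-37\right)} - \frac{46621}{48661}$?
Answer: $\frac{510143693}{198050270} \approx 2.5758$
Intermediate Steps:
$- \frac{14383}{110 \left(-37\right)} - \frac{46621}{48661} = - \frac{14383}{-4070} - \frac{46621}{48661} = \left(-14383\right) \left(- \frac{1}{4070}\right) - \frac{46621}{48661} = \frac{14383}{4070} - \frac{46621}{48661} = \frac{510143693}{198050270}$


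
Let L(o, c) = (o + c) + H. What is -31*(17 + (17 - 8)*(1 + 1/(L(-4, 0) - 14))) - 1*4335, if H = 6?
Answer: -20471/4 ≈ -5117.8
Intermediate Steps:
L(o, c) = 6 + c + o (L(o, c) = (o + c) + 6 = (c + o) + 6 = 6 + c + o)
-31*(17 + (17 - 8)*(1 + 1/(L(-4, 0) - 14))) - 1*4335 = -31*(17 + (17 - 8)*(1 + 1/((6 + 0 - 4) - 14))) - 1*4335 = -31*(17 + 9*(1 + 1/(2 - 14))) - 4335 = -31*(17 + 9*(1 + 1/(-12))) - 4335 = -31*(17 + 9*(1 - 1/12)) - 4335 = -31*(17 + 9*(11/12)) - 4335 = -31*(17 + 33/4) - 4335 = -31*101/4 - 4335 = -3131/4 - 4335 = -20471/4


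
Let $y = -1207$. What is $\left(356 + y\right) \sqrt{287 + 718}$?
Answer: $- 851 \sqrt{1005} \approx -26978.0$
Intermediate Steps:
$\left(356 + y\right) \sqrt{287 + 718} = \left(356 - 1207\right) \sqrt{287 + 718} = - 851 \sqrt{1005}$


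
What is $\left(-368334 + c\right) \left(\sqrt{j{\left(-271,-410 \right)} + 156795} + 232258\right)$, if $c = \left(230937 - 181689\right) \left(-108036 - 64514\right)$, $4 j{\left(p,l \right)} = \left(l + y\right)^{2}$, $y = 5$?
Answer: $-1973754202857372 - 4249055367 \sqrt{791205} \approx -1.9775 \cdot 10^{15}$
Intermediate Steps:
$j{\left(p,l \right)} = \frac{\left(5 + l\right)^{2}}{4}$ ($j{\left(p,l \right)} = \frac{\left(l + 5\right)^{2}}{4} = \frac{\left(5 + l\right)^{2}}{4}$)
$c = -8497742400$ ($c = 49248 \left(-172550\right) = -8497742400$)
$\left(-368334 + c\right) \left(\sqrt{j{\left(-271,-410 \right)} + 156795} + 232258\right) = \left(-368334 - 8497742400\right) \left(\sqrt{\frac{\left(5 - 410\right)^{2}}{4} + 156795} + 232258\right) = - 8498110734 \left(\sqrt{\frac{\left(-405\right)^{2}}{4} + 156795} + 232258\right) = - 8498110734 \left(\sqrt{\frac{1}{4} \cdot 164025 + 156795} + 232258\right) = - 8498110734 \left(\sqrt{\frac{164025}{4} + 156795} + 232258\right) = - 8498110734 \left(\sqrt{\frac{791205}{4}} + 232258\right) = - 8498110734 \left(\frac{\sqrt{791205}}{2} + 232258\right) = - 8498110734 \left(232258 + \frac{\sqrt{791205}}{2}\right) = -1973754202857372 - 4249055367 \sqrt{791205}$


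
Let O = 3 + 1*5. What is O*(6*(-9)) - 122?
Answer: -554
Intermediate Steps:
O = 8 (O = 3 + 5 = 8)
O*(6*(-9)) - 122 = 8*(6*(-9)) - 122 = 8*(-54) - 122 = -432 - 122 = -554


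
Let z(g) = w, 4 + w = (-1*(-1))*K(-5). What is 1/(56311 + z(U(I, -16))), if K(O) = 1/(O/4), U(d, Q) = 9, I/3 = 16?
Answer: 5/281531 ≈ 1.7760e-5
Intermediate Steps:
I = 48 (I = 3*16 = 48)
K(O) = 4/O (K(O) = 1/(O*(¼)) = 1/(O/4) = 4/O)
w = -24/5 (w = -4 + (-1*(-1))*(4/(-5)) = -4 + 1*(4*(-⅕)) = -4 + 1*(-⅘) = -4 - ⅘ = -24/5 ≈ -4.8000)
z(g) = -24/5
1/(56311 + z(U(I, -16))) = 1/(56311 - 24/5) = 1/(281531/5) = 5/281531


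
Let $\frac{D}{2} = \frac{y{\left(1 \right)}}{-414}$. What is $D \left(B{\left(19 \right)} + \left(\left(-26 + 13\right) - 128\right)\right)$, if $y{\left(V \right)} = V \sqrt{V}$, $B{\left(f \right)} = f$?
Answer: $\frac{122}{207} \approx 0.58937$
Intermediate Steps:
$y{\left(V \right)} = V^{\frac{3}{2}}$
$D = - \frac{1}{207}$ ($D = 2 \frac{1^{\frac{3}{2}}}{-414} = 2 \cdot 1 \left(- \frac{1}{414}\right) = 2 \left(- \frac{1}{414}\right) = - \frac{1}{207} \approx -0.0048309$)
$D \left(B{\left(19 \right)} + \left(\left(-26 + 13\right) - 128\right)\right) = - \frac{19 + \left(\left(-26 + 13\right) - 128\right)}{207} = - \frac{19 - 141}{207} = \left(- \frac{1}{207}\right) \left(-122\right) = \frac{122}{207}$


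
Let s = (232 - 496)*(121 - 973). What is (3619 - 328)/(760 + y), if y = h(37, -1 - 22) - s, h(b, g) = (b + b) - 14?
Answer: -3291/224108 ≈ -0.014685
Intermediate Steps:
h(b, g) = -14 + 2*b (h(b, g) = 2*b - 14 = -14 + 2*b)
s = 224928 (s = -264*(-852) = 224928)
y = -224868 (y = (-14 + 2*37) - 1*224928 = (-14 + 74) - 224928 = 60 - 224928 = -224868)
(3619 - 328)/(760 + y) = (3619 - 328)/(760 - 224868) = 3291/(-224108) = 3291*(-1/224108) = -3291/224108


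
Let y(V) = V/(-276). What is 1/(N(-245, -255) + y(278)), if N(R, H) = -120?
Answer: -138/16699 ≈ -0.0082640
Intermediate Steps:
y(V) = -V/276 (y(V) = V*(-1/276) = -V/276)
1/(N(-245, -255) + y(278)) = 1/(-120 - 1/276*278) = 1/(-120 - 139/138) = 1/(-16699/138) = -138/16699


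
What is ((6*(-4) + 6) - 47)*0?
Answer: 0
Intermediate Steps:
((6*(-4) + 6) - 47)*0 = ((-24 + 6) - 47)*0 = (-18 - 47)*0 = -65*0 = 0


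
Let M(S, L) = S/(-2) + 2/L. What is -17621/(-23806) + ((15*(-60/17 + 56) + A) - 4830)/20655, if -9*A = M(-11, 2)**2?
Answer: 81886744871/150464156580 ≈ 0.54423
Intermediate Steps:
M(S, L) = 2/L - S/2 (M(S, L) = S*(-1/2) + 2/L = -S/2 + 2/L = 2/L - S/2)
A = -169/36 (A = -(2/2 - 1/2*(-11))**2/9 = -(2*(1/2) + 11/2)**2/9 = -(1 + 11/2)**2/9 = -(13/2)**2/9 = -1/9*169/4 = -169/36 ≈ -4.6944)
-17621/(-23806) + ((15*(-60/17 + 56) + A) - 4830)/20655 = -17621/(-23806) + ((15*(-60/17 + 56) - 169/36) - 4830)/20655 = -17621*(-1/23806) + ((15*(-60*1/17 + 56) - 169/36) - 4830)*(1/20655) = 17621/23806 + ((15*(-60/17 + 56) - 169/36) - 4830)*(1/20655) = 17621/23806 + ((15*(892/17) - 169/36) - 4830)*(1/20655) = 17621/23806 + ((13380/17 - 169/36) - 4830)*(1/20655) = 17621/23806 + (478807/612 - 4830)*(1/20655) = 17621/23806 - 2477153/612*1/20655 = 17621/23806 - 2477153/12640860 = 81886744871/150464156580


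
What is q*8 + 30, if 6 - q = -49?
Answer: 470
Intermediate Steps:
q = 55 (q = 6 - 1*(-49) = 6 + 49 = 55)
q*8 + 30 = 55*8 + 30 = 440 + 30 = 470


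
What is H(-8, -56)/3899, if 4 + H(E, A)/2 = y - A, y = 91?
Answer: 286/3899 ≈ 0.073352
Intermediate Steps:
H(E, A) = 174 - 2*A (H(E, A) = -8 + 2*(91 - A) = -8 + (182 - 2*A) = 174 - 2*A)
H(-8, -56)/3899 = (174 - 2*(-56))/3899 = (174 + 112)*(1/3899) = 286*(1/3899) = 286/3899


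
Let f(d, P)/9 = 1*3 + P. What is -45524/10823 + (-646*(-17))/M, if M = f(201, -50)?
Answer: -138114838/4578129 ≈ -30.168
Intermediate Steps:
f(d, P) = 27 + 9*P (f(d, P) = 9*(1*3 + P) = 9*(3 + P) = 27 + 9*P)
M = -423 (M = 27 + 9*(-50) = 27 - 450 = -423)
-45524/10823 + (-646*(-17))/M = -45524/10823 - 646*(-17)/(-423) = -45524*1/10823 + 10982*(-1/423) = -45524/10823 - 10982/423 = -138114838/4578129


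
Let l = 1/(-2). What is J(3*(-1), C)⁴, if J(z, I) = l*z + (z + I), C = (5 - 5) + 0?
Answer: 81/16 ≈ 5.0625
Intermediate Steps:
l = -½ ≈ -0.50000
C = 0 (C = 0 + 0 = 0)
J(z, I) = I + z/2 (J(z, I) = -z/2 + (z + I) = -z/2 + (I + z) = I + z/2)
J(3*(-1), C)⁴ = (0 + (3*(-1))/2)⁴ = (0 + (½)*(-3))⁴ = (0 - 3/2)⁴ = (-3/2)⁴ = 81/16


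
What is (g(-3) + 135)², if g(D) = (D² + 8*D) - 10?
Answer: 12100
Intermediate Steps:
g(D) = -10 + D² + 8*D
(g(-3) + 135)² = ((-10 + (-3)² + 8*(-3)) + 135)² = ((-10 + 9 - 24) + 135)² = (-25 + 135)² = 110² = 12100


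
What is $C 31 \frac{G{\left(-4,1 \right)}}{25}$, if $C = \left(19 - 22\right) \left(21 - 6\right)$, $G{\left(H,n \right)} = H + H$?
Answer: $\frac{2232}{5} \approx 446.4$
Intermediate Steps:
$G{\left(H,n \right)} = 2 H$
$C = -45$ ($C = \left(-3\right) 15 = -45$)
$C 31 \frac{G{\left(-4,1 \right)}}{25} = \left(-45\right) 31 \frac{2 \left(-4\right)}{25} = - 1395 \left(\left(-8\right) \frac{1}{25}\right) = \left(-1395\right) \left(- \frac{8}{25}\right) = \frac{2232}{5}$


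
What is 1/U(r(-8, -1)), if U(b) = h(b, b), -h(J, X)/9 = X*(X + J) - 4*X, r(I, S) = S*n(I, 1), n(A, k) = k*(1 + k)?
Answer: -1/144 ≈ -0.0069444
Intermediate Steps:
r(I, S) = 2*S (r(I, S) = S*(1*(1 + 1)) = S*(1*2) = S*2 = 2*S)
h(J, X) = 36*X - 9*X*(J + X) (h(J, X) = -9*(X*(X + J) - 4*X) = -9*(X*(J + X) - 4*X) = -9*(-4*X + X*(J + X)) = 36*X - 9*X*(J + X))
U(b) = 9*b*(4 - 2*b) (U(b) = 9*b*(4 - b - b) = 9*b*(4 - 2*b))
1/U(r(-8, -1)) = 1/(18*(2*(-1))*(2 - 2*(-1))) = 1/(18*(-2)*(2 - 1*(-2))) = 1/(18*(-2)*(2 + 2)) = 1/(18*(-2)*4) = 1/(-144) = -1/144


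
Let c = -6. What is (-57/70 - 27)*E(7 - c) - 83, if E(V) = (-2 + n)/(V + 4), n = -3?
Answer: -17807/238 ≈ -74.819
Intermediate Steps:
E(V) = -5/(4 + V) (E(V) = (-2 - 3)/(V + 4) = -5/(4 + V))
(-57/70 - 27)*E(7 - c) - 83 = (-57/70 - 27)*(-5/(4 + (7 - 1*(-6)))) - 83 = (-57*1/70 - 27)*(-5/(4 + (7 + 6))) - 83 = (-57/70 - 27)*(-5/(4 + 13)) - 83 = -(-1947)/(14*17) - 83 = -1947/70*(-5/17) - 83 = 1947/238 - 83 = -17807/238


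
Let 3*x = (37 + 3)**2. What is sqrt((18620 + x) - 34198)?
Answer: I*sqrt(135402)/3 ≈ 122.66*I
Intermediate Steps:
x = 1600/3 (x = (37 + 3)**2/3 = (1/3)*40**2 = (1/3)*1600 = 1600/3 ≈ 533.33)
sqrt((18620 + x) - 34198) = sqrt((18620 + 1600/3) - 34198) = sqrt(57460/3 - 34198) = sqrt(-45134/3) = I*sqrt(135402)/3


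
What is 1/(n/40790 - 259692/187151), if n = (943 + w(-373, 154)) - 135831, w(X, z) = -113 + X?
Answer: -3816944645/17964108077 ≈ -0.21248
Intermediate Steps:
n = -135374 (n = (943 + (-113 - 373)) - 135831 = (943 - 486) - 135831 = 457 - 135831 = -135374)
1/(n/40790 - 259692/187151) = 1/(-135374/40790 - 259692/187151) = 1/(-135374*1/40790 - 259692*1/187151) = 1/(-67687/20395 - 259692/187151) = 1/(-17964108077/3816944645) = -3816944645/17964108077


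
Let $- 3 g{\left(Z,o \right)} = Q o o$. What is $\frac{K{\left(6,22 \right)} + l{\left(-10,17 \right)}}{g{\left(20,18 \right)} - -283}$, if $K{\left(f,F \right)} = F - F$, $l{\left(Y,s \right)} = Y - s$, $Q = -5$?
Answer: $- \frac{27}{823} \approx -0.032807$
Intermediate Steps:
$K{\left(f,F \right)} = 0$
$g{\left(Z,o \right)} = \frac{5 o^{2}}{3}$ ($g{\left(Z,o \right)} = - \frac{- 5 o o}{3} = - \frac{\left(-5\right) o^{2}}{3} = \frac{5 o^{2}}{3}$)
$\frac{K{\left(6,22 \right)} + l{\left(-10,17 \right)}}{g{\left(20,18 \right)} - -283} = \frac{0 - 27}{\frac{5 \cdot 18^{2}}{3} - -283} = \frac{0 - 27}{\frac{5}{3} \cdot 324 + 283} = \frac{0 - 27}{540 + 283} = - \frac{27}{823}$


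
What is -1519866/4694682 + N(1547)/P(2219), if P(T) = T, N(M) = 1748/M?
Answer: -868196510267/2685978584471 ≈ -0.32323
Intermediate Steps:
-1519866/4694682 + N(1547)/P(2219) = -1519866/4694682 + (1748/1547)/2219 = -1519866*1/4694682 + (1748*(1/1547))*(1/2219) = -253311/782447 + (1748/1547)*(1/2219) = -253311/782447 + 1748/3432793 = -868196510267/2685978584471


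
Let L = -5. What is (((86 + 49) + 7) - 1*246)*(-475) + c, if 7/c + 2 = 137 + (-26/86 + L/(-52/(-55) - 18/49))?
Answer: 417159312358/8444511 ≈ 49400.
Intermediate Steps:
c = 468958/8444511 (c = 7/(-2 + (137 + (-26/86 - 5/(-52/(-55) - 18/49)))) = 7/(-2 + (137 + (-26*1/86 - 5/(-52*(-1/55) - 18*1/49)))) = 7/(-2 + (137 + (-13/43 - 5/(52/55 - 18/49)))) = 7/(-2 + (137 + (-13/43 - 5/1558/2695))) = 7/(-2 + (137 + (-13/43 - 5*2695/1558))) = 7/(-2 + (137 + (-13/43 - 13475/1558))) = 7/(-2 + (137 - 599679/66994)) = 7/(-2 + 8578499/66994) = 7/(8444511/66994) = 7*(66994/8444511) = 468958/8444511 ≈ 0.055534)
(((86 + 49) + 7) - 1*246)*(-475) + c = (((86 + 49) + 7) - 1*246)*(-475) + 468958/8444511 = ((135 + 7) - 246)*(-475) + 468958/8444511 = (142 - 246)*(-475) + 468958/8444511 = -104*(-475) + 468958/8444511 = 49400 + 468958/8444511 = 417159312358/8444511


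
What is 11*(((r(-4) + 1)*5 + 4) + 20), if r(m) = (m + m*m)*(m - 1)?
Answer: -2981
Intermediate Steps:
r(m) = (-1 + m)*(m + m²) (r(m) = (m + m²)*(-1 + m) = (-1 + m)*(m + m²))
11*(((r(-4) + 1)*5 + 4) + 20) = 11*(((((-4)³ - 1*(-4)) + 1)*5 + 4) + 20) = 11*((((-64 + 4) + 1)*5 + 4) + 20) = 11*(((-60 + 1)*5 + 4) + 20) = 11*((-59*5 + 4) + 20) = 11*((-295 + 4) + 20) = 11*(-291 + 20) = 11*(-271) = -2981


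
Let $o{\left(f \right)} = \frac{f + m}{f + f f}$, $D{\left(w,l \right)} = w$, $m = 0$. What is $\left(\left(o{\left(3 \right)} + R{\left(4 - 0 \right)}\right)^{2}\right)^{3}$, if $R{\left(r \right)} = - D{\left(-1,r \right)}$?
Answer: $\frac{15625}{4096} \approx 3.8147$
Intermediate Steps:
$R{\left(r \right)} = 1$ ($R{\left(r \right)} = \left(-1\right) \left(-1\right) = 1$)
$o{\left(f \right)} = \frac{f}{f + f^{2}}$ ($o{\left(f \right)} = \frac{f + 0}{f + f f} = \frac{f}{f + f^{2}}$)
$\left(\left(o{\left(3 \right)} + R{\left(4 - 0 \right)}\right)^{2}\right)^{3} = \left(\left(\frac{1}{1 + 3} + 1\right)^{2}\right)^{3} = \left(\left(\frac{1}{4} + 1\right)^{2}\right)^{3} = \left(\left(\frac{5}{4}\right)^{2}\right)^{3} = \left(\frac{25}{16}\right)^{3} = \frac{15625}{4096}$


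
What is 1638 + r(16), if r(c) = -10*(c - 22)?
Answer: 1698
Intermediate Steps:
r(c) = 220 - 10*c (r(c) = -10*(-22 + c) = 220 - 10*c)
1638 + r(16) = 1638 + (220 - 10*16) = 1638 + (220 - 160) = 1638 + 60 = 1698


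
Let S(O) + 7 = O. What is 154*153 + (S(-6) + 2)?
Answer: 23551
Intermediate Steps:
S(O) = -7 + O
154*153 + (S(-6) + 2) = 154*153 + ((-7 - 6) + 2) = 23562 + (-13 + 2) = 23562 - 11 = 23551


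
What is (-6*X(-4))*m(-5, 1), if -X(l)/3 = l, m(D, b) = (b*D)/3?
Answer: 120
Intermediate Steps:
m(D, b) = D*b/3 (m(D, b) = (D*b)*(1/3) = D*b/3)
X(l) = -3*l
(-6*X(-4))*m(-5, 1) = (-(-18)*(-4))*((1/3)*(-5)*1) = -6*12*(-5/3) = -72*(-5/3) = 120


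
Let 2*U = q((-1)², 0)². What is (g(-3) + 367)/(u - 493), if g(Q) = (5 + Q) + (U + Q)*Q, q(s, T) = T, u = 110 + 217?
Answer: -189/83 ≈ -2.2771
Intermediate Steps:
u = 327
U = 0 (U = (½)*0² = (½)*0 = 0)
g(Q) = 5 + Q + Q² (g(Q) = (5 + Q) + (0 + Q)*Q = (5 + Q) + Q*Q = (5 + Q) + Q² = 5 + Q + Q²)
(g(-3) + 367)/(u - 493) = ((5 - 3 + (-3)²) + 367)/(327 - 493) = ((5 - 3 + 9) + 367)/(-166) = (11 + 367)*(-1/166) = 378*(-1/166) = -189/83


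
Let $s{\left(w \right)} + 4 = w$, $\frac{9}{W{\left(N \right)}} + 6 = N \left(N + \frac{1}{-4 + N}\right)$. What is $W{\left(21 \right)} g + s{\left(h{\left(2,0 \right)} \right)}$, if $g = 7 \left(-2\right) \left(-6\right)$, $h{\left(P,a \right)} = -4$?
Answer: $- \frac{1291}{206} \approx -6.267$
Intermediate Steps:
$W{\left(N \right)} = \frac{9}{-6 + N \left(N + \frac{1}{-4 + N}\right)}$
$s{\left(w \right)} = -4 + w$
$g = 84$ ($g = \left(-14\right) \left(-6\right) = 84$)
$W{\left(21 \right)} g + s{\left(h{\left(2,0 \right)} \right)} = \frac{9 \left(-4 + 21\right)}{24 + 21^{3} - 105 - 4 \cdot 21^{2}} \cdot 84 - 8 = 9 \frac{1}{24 + 9261 - 105 - 1764} \cdot 17 \cdot 84 - 8 = 9 \cdot \frac{1}{7416} \cdot 17 \cdot 84 - 8 = \frac{17}{824} \cdot 84 - 8 = \frac{357}{206} - 8 = - \frac{1291}{206}$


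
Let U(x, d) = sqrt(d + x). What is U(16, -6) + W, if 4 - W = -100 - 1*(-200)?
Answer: -96 + sqrt(10) ≈ -92.838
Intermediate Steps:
W = -96 (W = 4 - (-100 - 1*(-200)) = 4 - (-100 + 200) = 4 - 1*100 = 4 - 100 = -96)
U(16, -6) + W = sqrt(-6 + 16) - 96 = sqrt(10) - 96 = -96 + sqrt(10)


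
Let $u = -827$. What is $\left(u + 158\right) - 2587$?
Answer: $-3256$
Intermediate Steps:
$\left(u + 158\right) - 2587 = \left(-827 + 158\right) - 2587 = -669 - 2587 = -3256$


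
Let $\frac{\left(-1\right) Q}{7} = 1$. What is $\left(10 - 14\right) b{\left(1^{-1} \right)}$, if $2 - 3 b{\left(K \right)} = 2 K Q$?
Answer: $- \frac{64}{3} \approx -21.333$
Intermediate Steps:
$Q = -7$ ($Q = \left(-7\right) 1 = -7$)
$b{\left(K \right)} = \frac{2}{3} + \frac{14 K}{3}$ ($b{\left(K \right)} = \frac{2}{3} - \frac{2 K \left(-7\right)}{3} = \frac{2}{3} - \frac{\left(-14\right) K}{3} = \frac{2}{3} + \frac{14 K}{3}$)
$\left(10 - 14\right) b{\left(1^{-1} \right)} = \left(10 - 14\right) \left(\frac{2}{3} + \frac{14}{3 \cdot 1}\right) = - 4 \left(\frac{2}{3} + \frac{14}{3} \cdot 1\right) = - 4 \left(\frac{2}{3} + \frac{14}{3}\right) = \left(-4\right) \frac{16}{3} = - \frac{64}{3}$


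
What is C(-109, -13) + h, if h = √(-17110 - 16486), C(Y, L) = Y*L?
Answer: 1417 + 2*I*√8399 ≈ 1417.0 + 183.29*I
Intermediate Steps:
C(Y, L) = L*Y
h = 2*I*√8399 (h = √(-33596) = 2*I*√8399 ≈ 183.29*I)
C(-109, -13) + h = -13*(-109) + 2*I*√8399 = 1417 + 2*I*√8399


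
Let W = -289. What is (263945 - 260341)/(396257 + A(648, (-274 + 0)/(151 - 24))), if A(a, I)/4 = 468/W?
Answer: 1041556/114516401 ≈ 0.0090953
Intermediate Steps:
A(a, I) = -1872/289 (A(a, I) = 4*(468/(-289)) = 4*(468*(-1/289)) = 4*(-468/289) = -1872/289)
(263945 - 260341)/(396257 + A(648, (-274 + 0)/(151 - 24))) = (263945 - 260341)/(396257 - 1872/289) = 3604/(114516401/289) = 3604*(289/114516401) = 1041556/114516401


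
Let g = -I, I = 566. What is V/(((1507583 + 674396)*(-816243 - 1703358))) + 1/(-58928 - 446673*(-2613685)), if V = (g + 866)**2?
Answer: -39642619918393207/2421710660182827798360205 ≈ -1.6370e-8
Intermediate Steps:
g = -566 (g = -1*566 = -566)
V = 90000 (V = (-566 + 866)**2 = 300**2 = 90000)
V/(((1507583 + 674396)*(-816243 - 1703358))) + 1/(-58928 - 446673*(-2613685)) = 90000/(((1507583 + 674396)*(-816243 - 1703358))) + 1/(-58928 - 446673*(-2613685)) = 90000/((2181979*(-2519601))) - 1/2613685/(-505601) = 90000/(-5497716470379) - 1/505601*(-1/2613685) = 90000*(-1/5497716470379) + 1/1321481749685 = -30000/1832572156793 + 1/1321481749685 = -39642619918393207/2421710660182827798360205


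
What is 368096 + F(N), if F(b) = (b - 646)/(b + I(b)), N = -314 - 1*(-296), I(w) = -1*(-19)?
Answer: 367432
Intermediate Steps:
I(w) = 19
N = -18 (N = -314 + 296 = -18)
F(b) = (-646 + b)/(19 + b) (F(b) = (b - 646)/(b + 19) = (-646 + b)/(19 + b))
368096 + F(N) = 368096 + (-646 - 18)/(19 - 18) = 368096 - 664/1 = 368096 + 1*(-664) = 368096 - 664 = 367432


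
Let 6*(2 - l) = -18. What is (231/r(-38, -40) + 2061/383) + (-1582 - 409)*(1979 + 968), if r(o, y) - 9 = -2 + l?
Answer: -8988937029/1532 ≈ -5.8675e+6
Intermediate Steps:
l = 5 (l = 2 - 1/6*(-18) = 2 + 3 = 5)
r(o, y) = 12 (r(o, y) = 9 + (-2 + 5) = 9 + 3 = 12)
(231/r(-38, -40) + 2061/383) + (-1582 - 409)*(1979 + 968) = (231/12 + 2061/383) + (-1582 - 409)*(1979 + 968) = (231*(1/12) + 2061*(1/383)) - 1991*2947 = (77/4 + 2061/383) - 5867477 = 37735/1532 - 5867477 = -8988937029/1532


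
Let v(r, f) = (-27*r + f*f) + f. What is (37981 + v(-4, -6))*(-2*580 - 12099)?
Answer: -505419821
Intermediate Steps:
v(r, f) = f + f**2 - 27*r (v(r, f) = (-27*r + f**2) + f = (f**2 - 27*r) + f = f + f**2 - 27*r)
(37981 + v(-4, -6))*(-2*580 - 12099) = (37981 + (-6 + (-6)**2 - 27*(-4)))*(-2*580 - 12099) = (37981 + (-6 + 36 + 108))*(-1160 - 12099) = (37981 + 138)*(-13259) = 38119*(-13259) = -505419821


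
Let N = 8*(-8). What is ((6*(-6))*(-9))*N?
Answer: -20736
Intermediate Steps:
N = -64
((6*(-6))*(-9))*N = ((6*(-6))*(-9))*(-64) = -36*(-9)*(-64) = 324*(-64) = -20736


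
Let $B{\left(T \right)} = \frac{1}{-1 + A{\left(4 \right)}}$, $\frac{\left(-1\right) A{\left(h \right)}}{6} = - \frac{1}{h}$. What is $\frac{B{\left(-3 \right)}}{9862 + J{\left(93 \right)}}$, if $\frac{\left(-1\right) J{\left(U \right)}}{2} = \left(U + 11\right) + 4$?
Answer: $\frac{1}{4823} \approx 0.00020734$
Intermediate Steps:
$A{\left(h \right)} = \frac{6}{h}$ ($A{\left(h \right)} = - 6 \left(- \frac{1}{h}\right) = \frac{6}{h}$)
$B{\left(T \right)} = 2$ ($B{\left(T \right)} = \frac{1}{-1 + \frac{6}{4}} = \frac{1}{-1 + 6 \cdot \frac{1}{4}} = \frac{1}{-1 + \frac{3}{2}} = \frac{1}{\frac{1}{2}} = 2$)
$J{\left(U \right)} = -30 - 2 U$ ($J{\left(U \right)} = - 2 \left(\left(U + 11\right) + 4\right) = - 2 \left(\left(11 + U\right) + 4\right) = - 2 \left(15 + U\right) = -30 - 2 U$)
$\frac{B{\left(-3 \right)}}{9862 + J{\left(93 \right)}} = \frac{1}{9862 - 216} \cdot 2 = \frac{1}{9646} \cdot 2 = \frac{1}{4823}$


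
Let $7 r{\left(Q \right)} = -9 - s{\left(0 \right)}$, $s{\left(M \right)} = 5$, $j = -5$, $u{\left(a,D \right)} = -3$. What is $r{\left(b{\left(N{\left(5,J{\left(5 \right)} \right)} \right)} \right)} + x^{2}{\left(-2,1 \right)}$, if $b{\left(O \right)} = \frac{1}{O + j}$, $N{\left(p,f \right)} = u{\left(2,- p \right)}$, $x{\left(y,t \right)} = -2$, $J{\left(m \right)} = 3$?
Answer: $2$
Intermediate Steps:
$N{\left(p,f \right)} = -3$
$b{\left(O \right)} = \frac{1}{-5 + O}$ ($b{\left(O \right)} = \frac{1}{O - 5} = \frac{1}{-5 + O}$)
$r{\left(Q \right)} = -2$ ($r{\left(Q \right)} = \frac{-9 - 5}{7} = \frac{1}{7} \left(-14\right) = -2$)
$r{\left(b{\left(N{\left(5,J{\left(5 \right)} \right)} \right)} \right)} + x^{2}{\left(-2,1 \right)} = -2 + \left(-2\right)^{2} = -2 + 4 = 2$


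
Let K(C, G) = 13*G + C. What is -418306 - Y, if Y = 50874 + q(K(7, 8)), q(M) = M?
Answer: -469291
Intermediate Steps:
K(C, G) = C + 13*G
Y = 50985 (Y = 50874 + (7 + 13*8) = 50874 + (7 + 104) = 50874 + 111 = 50985)
-418306 - Y = -418306 - 1*50985 = -418306 - 50985 = -469291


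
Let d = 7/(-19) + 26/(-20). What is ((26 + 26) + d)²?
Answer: 91450969/36100 ≈ 2533.3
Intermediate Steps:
d = -317/190 (d = 7*(-1/19) + 26*(-1/20) = -7/19 - 13/10 = -317/190 ≈ -1.6684)
((26 + 26) + d)² = ((26 + 26) - 317/190)² = (52 - 317/190)² = (9563/190)² = 91450969/36100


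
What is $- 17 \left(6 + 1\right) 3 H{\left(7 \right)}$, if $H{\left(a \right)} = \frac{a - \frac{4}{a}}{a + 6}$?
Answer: $- \frac{2295}{13} \approx -176.54$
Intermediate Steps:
$H{\left(a \right)} = \frac{a - \frac{4}{a}}{6 + a}$
$- 17 \left(6 + 1\right) 3 H{\left(7 \right)} = - 17 \left(6 + 1\right) 3 \frac{-4 + 7^{2}}{7 \left(6 + 7\right)} = - 17 \cdot 7 \cdot 3 \frac{-4 + 49}{7 \cdot 13} = \left(-17\right) 21 \cdot \frac{1}{7} \cdot \frac{1}{13} \cdot 45 = \left(-357\right) \frac{45}{91} = - \frac{2295}{13}$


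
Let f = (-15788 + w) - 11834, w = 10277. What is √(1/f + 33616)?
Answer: √10113340807055/17345 ≈ 183.35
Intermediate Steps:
f = -17345 (f = (-15788 + 10277) - 11834 = -5511 - 11834 = -17345)
√(1/f + 33616) = √(1/(-17345) + 33616) = √(-1/17345 + 33616) = √(583069519/17345) = √10113340807055/17345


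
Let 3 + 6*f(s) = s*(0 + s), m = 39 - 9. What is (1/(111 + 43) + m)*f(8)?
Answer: 281881/924 ≈ 305.07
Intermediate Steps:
m = 30 (m = 39 - 1*9 = 39 - 9 = 30)
f(s) = -1/2 + s**2/6 (f(s) = -1/2 + (s*(0 + s))/6 = -1/2 + (s*s)/6 = -1/2 + s**2/6)
(1/(111 + 43) + m)*f(8) = (1/(111 + 43) + 30)*(-1/2 + (1/6)*8**2) = (1/154 + 30)*(-1/2 + (1/6)*64) = (1/154 + 30)*(-1/2 + 32/3) = (4621/154)*(61/6) = 281881/924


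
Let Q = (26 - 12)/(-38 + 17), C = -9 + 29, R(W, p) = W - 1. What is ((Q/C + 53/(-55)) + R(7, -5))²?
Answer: 2725801/108900 ≈ 25.030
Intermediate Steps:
R(W, p) = -1 + W
C = 20
Q = -⅔ (Q = 14/(-21) = 14*(-1/21) = -⅔ ≈ -0.66667)
((Q/C + 53/(-55)) + R(7, -5))² = ((-⅔/20 + 53/(-55)) + (-1 + 7))² = ((-⅔*1/20 + 53*(-1/55)) + 6)² = ((-1/30 - 53/55) + 6)² = (-329/330 + 6)² = (1651/330)² = 2725801/108900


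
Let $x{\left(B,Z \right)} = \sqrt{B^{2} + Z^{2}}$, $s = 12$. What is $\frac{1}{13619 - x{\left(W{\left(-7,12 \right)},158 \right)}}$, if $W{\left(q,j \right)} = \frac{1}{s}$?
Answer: $\frac{1961136}{26705116367} + \frac{12 \sqrt{3594817}}{26705116367} \approx 7.4289 \cdot 10^{-5}$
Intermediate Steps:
$W{\left(q,j \right)} = \frac{1}{12}$
$\frac{1}{13619 - x{\left(W{\left(-7,12 \right)},158 \right)}} = \frac{1}{13619 - \sqrt{\left(\frac{1}{12}\right)^{2} + 158^{2}}} = \frac{1}{13619 - \sqrt{\frac{1}{144} + 24964}} = \frac{1}{13619 - \sqrt{\frac{3594817}{144}}} = \frac{1}{13619 - \frac{\sqrt{3594817}}{12}}$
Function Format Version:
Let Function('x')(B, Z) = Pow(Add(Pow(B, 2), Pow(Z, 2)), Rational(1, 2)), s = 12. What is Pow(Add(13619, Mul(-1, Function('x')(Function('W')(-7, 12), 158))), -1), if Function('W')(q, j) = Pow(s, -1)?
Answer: Add(Rational(1961136, 26705116367), Mul(Rational(12, 26705116367), Pow(3594817, Rational(1, 2)))) ≈ 7.4289e-5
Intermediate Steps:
Function('W')(q, j) = Rational(1, 12) (Function('W')(q, j) = Pow(12, -1) = Rational(1, 12))
Pow(Add(13619, Mul(-1, Function('x')(Function('W')(-7, 12), 158))), -1) = Pow(Add(13619, Mul(-1, Pow(Add(Pow(Rational(1, 12), 2), Pow(158, 2)), Rational(1, 2)))), -1) = Pow(Add(13619, Mul(-1, Pow(Add(Rational(1, 144), 24964), Rational(1, 2)))), -1) = Pow(Add(13619, Mul(-1, Pow(Rational(3594817, 144), Rational(1, 2)))), -1) = Pow(Add(13619, Mul(-1, Mul(Rational(1, 12), Pow(3594817, Rational(1, 2))))), -1) = Pow(Add(13619, Mul(Rational(-1, 12), Pow(3594817, Rational(1, 2)))), -1)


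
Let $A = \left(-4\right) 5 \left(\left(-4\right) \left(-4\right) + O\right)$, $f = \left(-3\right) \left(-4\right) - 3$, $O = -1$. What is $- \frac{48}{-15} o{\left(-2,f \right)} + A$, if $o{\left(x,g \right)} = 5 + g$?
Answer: $- \frac{1276}{5} \approx -255.2$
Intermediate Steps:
$f = 9$ ($f = 12 - 3 = 9$)
$A = -300$ ($A = \left(-4\right) 5 \left(\left(-4\right) \left(-4\right) - 1\right) = - 20 \left(16 - 1\right) = \left(-20\right) 15 = -300$)
$- \frac{48}{-15} o{\left(-2,f \right)} + A = - \frac{48}{-15} \left(5 + 9\right) - 300 = \left(-48\right) \left(- \frac{1}{15}\right) 14 - 300 = \frac{16}{5} \cdot 14 - 300 = \frac{224}{5} - 300 = - \frac{1276}{5}$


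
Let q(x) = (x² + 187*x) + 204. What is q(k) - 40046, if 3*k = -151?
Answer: -420488/9 ≈ -46721.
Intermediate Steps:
k = -151/3 (k = (⅓)*(-151) = -151/3 ≈ -50.333)
q(x) = 204 + x² + 187*x
q(k) - 40046 = (204 + (-151/3)² + 187*(-151/3)) - 40046 = (204 + 22801/9 - 28237/3) - 40046 = -60074/9 - 40046 = -420488/9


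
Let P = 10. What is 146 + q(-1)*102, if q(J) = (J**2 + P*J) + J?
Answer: -874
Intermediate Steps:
q(J) = J**2 + 11*J (q(J) = (J**2 + 10*J) + J = J**2 + 11*J)
146 + q(-1)*102 = 146 - (11 - 1)*102 = 146 - 1*10*102 = 146 - 10*102 = 146 - 1020 = -874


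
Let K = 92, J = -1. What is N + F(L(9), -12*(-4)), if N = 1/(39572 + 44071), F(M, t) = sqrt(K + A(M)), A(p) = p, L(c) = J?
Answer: 1/83643 + sqrt(91) ≈ 9.5394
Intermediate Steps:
L(c) = -1
F(M, t) = sqrt(92 + M)
N = 1/83643 ≈ 1.1956e-5
N + F(L(9), -12*(-4)) = 1/83643 + sqrt(92 - 1) = 1/83643 + sqrt(91)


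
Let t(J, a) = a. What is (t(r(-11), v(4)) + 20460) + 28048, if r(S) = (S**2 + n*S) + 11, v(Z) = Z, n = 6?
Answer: 48512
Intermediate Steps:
r(S) = 11 + S**2 + 6*S (r(S) = (S**2 + 6*S) + 11 = 11 + S**2 + 6*S)
(t(r(-11), v(4)) + 20460) + 28048 = (4 + 20460) + 28048 = 20464 + 28048 = 48512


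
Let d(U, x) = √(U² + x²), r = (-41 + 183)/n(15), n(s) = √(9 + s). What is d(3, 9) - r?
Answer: 3*√10 - 71*√6/6 ≈ -19.499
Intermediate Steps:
r = 71*√6/6 (r = (-41 + 183)/(√(9 + 15)) = 142/(√24) = 142/((2*√6)) = 142*(√6/12) = 71*√6/6 ≈ 28.986)
d(3, 9) - r = √(3² + 9²) - 71*√6/6 = √(9 + 81) - 71*√6/6 = √90 - 71*√6/6 = 3*√10 - 71*√6/6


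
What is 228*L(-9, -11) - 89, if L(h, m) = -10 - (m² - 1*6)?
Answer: -28589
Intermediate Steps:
L(h, m) = -4 - m² (L(h, m) = -10 - (m² - 6) = -10 - (-6 + m²) = -10 + (6 - m²) = -4 - m²)
228*L(-9, -11) - 89 = 228*(-4 - 1*(-11)²) - 89 = 228*(-4 - 1*121) - 89 = 228*(-4 - 121) - 89 = 228*(-125) - 89 = -28500 - 89 = -28589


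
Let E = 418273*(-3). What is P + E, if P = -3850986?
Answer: -5105805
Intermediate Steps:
E = -1254819
P + E = -3850986 - 1254819 = -5105805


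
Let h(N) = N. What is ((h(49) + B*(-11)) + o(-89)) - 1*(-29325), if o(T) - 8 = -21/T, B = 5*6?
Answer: 2585649/89 ≈ 29052.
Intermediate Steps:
B = 30
o(T) = 8 - 21/T
((h(49) + B*(-11)) + o(-89)) - 1*(-29325) = ((49 + 30*(-11)) + (8 - 21/(-89))) - 1*(-29325) = ((49 - 330) + (8 - 21*(-1/89))) + 29325 = (-281 + (8 + 21/89)) + 29325 = (-281 + 733/89) + 29325 = -24276/89 + 29325 = 2585649/89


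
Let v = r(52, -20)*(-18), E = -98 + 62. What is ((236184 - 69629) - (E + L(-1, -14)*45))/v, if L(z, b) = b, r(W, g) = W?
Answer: -167221/936 ≈ -178.65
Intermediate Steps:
E = -36
v = -936 (v = 52*(-18) = -936)
((236184 - 69629) - (E + L(-1, -14)*45))/v = ((236184 - 69629) - (-36 - 14*45))/(-936) = (166555 - (-36 - 630))*(-1/936) = (166555 - 1*(-666))*(-1/936) = (166555 + 666)*(-1/936) = 167221*(-1/936) = -167221/936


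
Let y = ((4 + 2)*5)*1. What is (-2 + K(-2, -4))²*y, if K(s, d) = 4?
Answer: 120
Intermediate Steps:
y = 30 (y = (6*5)*1 = 30*1 = 30)
(-2 + K(-2, -4))²*y = (-2 + 4)²*30 = 2²*30 = 4*30 = 120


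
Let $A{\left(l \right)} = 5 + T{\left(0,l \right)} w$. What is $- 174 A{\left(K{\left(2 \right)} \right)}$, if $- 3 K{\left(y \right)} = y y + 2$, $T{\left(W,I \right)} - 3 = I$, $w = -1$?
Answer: $-696$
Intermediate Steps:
$T{\left(W,I \right)} = 3 + I$
$K{\left(y \right)} = - \frac{2}{3} - \frac{y^{2}}{3}$ ($K{\left(y \right)} = - \frac{y y + 2}{3} = - \frac{y^{2} + 2}{3} = - \frac{2 + y^{2}}{3} = - \frac{2}{3} - \frac{y^{2}}{3}$)
$A{\left(l \right)} = 2 - l$ ($A{\left(l \right)} = 5 + \left(3 + l\right) \left(-1\right) = 5 - \left(3 + l\right) = 2 - l$)
$- 174 A{\left(K{\left(2 \right)} \right)} = - 174 \left(2 - \left(- \frac{2}{3} - \frac{2^{2}}{3}\right)\right) = - 174 \left(2 - \left(- \frac{2}{3} - \frac{4}{3}\right)\right) = - 174 \left(2 - -2\right) = - 174 \left(2 + 2\right) = \left(-174\right) 4 = -696$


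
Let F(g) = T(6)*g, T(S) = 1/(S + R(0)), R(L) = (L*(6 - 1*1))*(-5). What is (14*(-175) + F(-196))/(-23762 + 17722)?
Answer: 931/2265 ≈ 0.41104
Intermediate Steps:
R(L) = -25*L (R(L) = (L*(6 - 1))*(-5) = (L*5)*(-5) = (5*L)*(-5) = -25*L)
T(S) = 1/S (T(S) = 1/(S - 25*0) = 1/(S + 0) = 1/S)
F(g) = g/6
(14*(-175) + F(-196))/(-23762 + 17722) = (14*(-175) + (⅙)*(-196))/(-23762 + 17722) = (-2450 - 98/3)/(-6040) = -7448/3*(-1/6040) = 931/2265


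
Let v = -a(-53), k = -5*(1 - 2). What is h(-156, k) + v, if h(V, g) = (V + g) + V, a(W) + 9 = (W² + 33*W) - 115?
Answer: -1243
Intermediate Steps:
a(W) = -124 + W² + 33*W (a(W) = -9 + ((W² + 33*W) - 115) = -9 + (-115 + W² + 33*W) = -124 + W² + 33*W)
k = 5 (k = -5*(-1) = 5)
v = -936 (v = -(-124 + (-53)² + 33*(-53)) = -(-124 + 2809 - 1749) = -1*936 = -936)
h(V, g) = g + 2*V
h(-156, k) + v = (5 + 2*(-156)) - 936 = (5 - 312) - 936 = -307 - 936 = -1243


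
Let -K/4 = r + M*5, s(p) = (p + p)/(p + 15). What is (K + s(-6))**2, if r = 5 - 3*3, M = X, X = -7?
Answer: 215296/9 ≈ 23922.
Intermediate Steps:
M = -7
s(p) = 2*p/(15 + p) (s(p) = (2*p)/(15 + p) = 2*p/(15 + p))
r = -4 (r = 5 - 9 = -4)
K = 156 (K = -4*(-4 - 7*5) = -4*(-4 - 35) = -4*(-39) = 156)
(K + s(-6))**2 = (156 + 2*(-6)/(15 - 6))**2 = (156 + 2*(-6)/9)**2 = (156 + 2*(-6)*(1/9))**2 = (156 - 4/3)**2 = (464/3)**2 = 215296/9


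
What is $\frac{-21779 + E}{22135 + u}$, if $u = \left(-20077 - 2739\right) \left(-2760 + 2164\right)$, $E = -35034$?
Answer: $- \frac{56813}{13620471} \approx -0.0041711$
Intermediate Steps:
$u = 13598336$ ($u = \left(-22816\right) \left(-596\right) = 13598336$)
$\frac{-21779 + E}{22135 + u} = \frac{-21779 - 35034}{22135 + 13598336} = - \frac{56813}{13620471}$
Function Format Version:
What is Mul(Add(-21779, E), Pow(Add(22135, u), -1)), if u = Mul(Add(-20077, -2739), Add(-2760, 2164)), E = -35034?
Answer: Rational(-56813, 13620471) ≈ -0.0041711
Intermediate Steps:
u = 13598336 (u = Mul(-22816, -596) = 13598336)
Mul(Add(-21779, E), Pow(Add(22135, u), -1)) = Mul(Add(-21779, -35034), Pow(Add(22135, 13598336), -1)) = Mul(-56813, Pow(13620471, -1)) = Mul(-56813, Rational(1, 13620471)) = Rational(-56813, 13620471)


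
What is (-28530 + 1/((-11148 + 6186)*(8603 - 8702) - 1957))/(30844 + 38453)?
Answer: -13959186929/33905705457 ≈ -0.41171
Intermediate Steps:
(-28530 + 1/((-11148 + 6186)*(8603 - 8702) - 1957))/(30844 + 38453) = (-28530 + 1/(-4962*(-99) - 1957))/69297 = (-28530 + 1/(491238 - 1957))*(1/69297) = (-28530 + 1/489281)*(1/69297) = -13959186929/489281*1/69297 = -13959186929/33905705457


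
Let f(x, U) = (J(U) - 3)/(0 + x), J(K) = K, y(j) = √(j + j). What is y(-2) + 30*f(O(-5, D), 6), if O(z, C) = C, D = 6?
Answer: 15 + 2*I ≈ 15.0 + 2.0*I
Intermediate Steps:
y(j) = √2*√j (y(j) = √(2*j) = √2*√j)
f(x, U) = (-3 + U)/x (f(x, U) = (U - 3)/(0 + x) = (-3 + U)/x)
y(-2) + 30*f(O(-5, D), 6) = √2*√(-2) + 30*((-3 + 6)/6) = √2*(I*√2) + 30*((⅙)*3) = 2*I + 30*(½) = 2*I + 15 = 15 + 2*I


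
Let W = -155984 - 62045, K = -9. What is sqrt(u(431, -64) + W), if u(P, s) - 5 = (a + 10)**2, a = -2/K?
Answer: 22*I*sqrt(36470)/9 ≈ 466.82*I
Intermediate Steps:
a = 2/9 (a = -2/(-9) = -2*(-1/9) = 2/9 ≈ 0.22222)
W = -218029
u(P, s) = 8869/81 (u(P, s) = 5 + (2/9 + 10)**2 = 5 + (92/9)**2 = 5 + 8464/81 = 8869/81)
sqrt(u(431, -64) + W) = sqrt(8869/81 - 218029) = sqrt(-17651480/81) = 22*I*sqrt(36470)/9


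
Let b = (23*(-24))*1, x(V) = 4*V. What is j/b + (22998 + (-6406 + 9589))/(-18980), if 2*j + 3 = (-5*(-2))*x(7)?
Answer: -8540321/5238480 ≈ -1.6303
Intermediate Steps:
b = -552 (b = -552*1 = -552)
j = 277/2 (j = -3/2 + ((-5*(-2))*(4*7))/2 = -3/2 + (10*28)/2 = -3/2 + (½)*280 = -3/2 + 140 = 277/2 ≈ 138.50)
j/b + (22998 + (-6406 + 9589))/(-18980) = (277/2)/(-552) + (22998 + (-6406 + 9589))/(-18980) = (277/2)*(-1/552) + (22998 + 3183)*(-1/18980) = -277/1104 + 26181*(-1/18980) = -277/1104 - 26181/18980 = -8540321/5238480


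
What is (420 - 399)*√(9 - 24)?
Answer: 21*I*√15 ≈ 81.333*I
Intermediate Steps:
(420 - 399)*√(9 - 24) = 21*√(-15) = 21*(I*√15) = 21*I*√15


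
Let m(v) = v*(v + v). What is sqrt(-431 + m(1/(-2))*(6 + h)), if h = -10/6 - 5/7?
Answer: I*sqrt(189273)/21 ≈ 20.717*I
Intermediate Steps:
m(v) = 2*v**2 (m(v) = v*(2*v) = 2*v**2)
h = -50/21 (h = -10*1/6 - 5*1/7 = -5/3 - 5/7 = -50/21 ≈ -2.3810)
sqrt(-431 + m(1/(-2))*(6 + h)) = sqrt(-431 + (2*(1/(-2))**2)*(6 - 50/21)) = sqrt(-431 + (2*(1*(-1/2))**2)*(76/21)) = sqrt(-431 + (2*(-1/2)**2)*(76/21)) = sqrt(-431 + (2*(1/4))*(76/21)) = sqrt(-431 + (1/2)*(76/21)) = sqrt(-431 + 38/21) = sqrt(-9013/21) = I*sqrt(189273)/21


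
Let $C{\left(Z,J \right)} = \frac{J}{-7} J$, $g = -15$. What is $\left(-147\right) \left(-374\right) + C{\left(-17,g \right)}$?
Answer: $\frac{384621}{7} \approx 54946.0$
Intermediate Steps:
$C{\left(Z,J \right)} = - \frac{J^{2}}{7}$ ($C{\left(Z,J \right)} = J \left(- \frac{1}{7}\right) J = - \frac{J}{7} J = - \frac{J^{2}}{7}$)
$\left(-147\right) \left(-374\right) + C{\left(-17,g \right)} = \left(-147\right) \left(-374\right) - \frac{\left(-15\right)^{2}}{7} = 54978 - \frac{225}{7} = \frac{384621}{7}$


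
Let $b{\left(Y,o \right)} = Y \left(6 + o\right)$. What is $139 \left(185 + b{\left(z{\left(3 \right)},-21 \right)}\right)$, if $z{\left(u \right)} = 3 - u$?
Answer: $25715$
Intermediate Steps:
$139 \left(185 + b{\left(z{\left(3 \right)},-21 \right)}\right) = 139 \left(185 + \left(3 - 3\right) \left(6 - 21\right)\right) = 139 \left(185 + \left(3 - 3\right) \left(-15\right)\right) = 139 \left(185 + 0 \left(-15\right)\right) = 139 \left(185 + 0\right) = 139 \cdot 185 = 25715$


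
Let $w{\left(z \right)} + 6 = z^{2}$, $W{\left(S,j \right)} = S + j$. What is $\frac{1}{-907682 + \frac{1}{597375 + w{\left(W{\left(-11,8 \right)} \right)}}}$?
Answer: $- \frac{597378}{542229257795} \approx -1.1017 \cdot 10^{-6}$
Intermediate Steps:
$w{\left(z \right)} = -6 + z^{2}$
$\frac{1}{-907682 + \frac{1}{597375 + w{\left(W{\left(-11,8 \right)} \right)}}} = \frac{1}{-907682 + \frac{1}{597375 - \left(6 - \left(-11 + 8\right)^{2}\right)}} = \frac{1}{-907682 + \frac{1}{597375 - \left(6 - \left(-3\right)^{2}\right)}} = \frac{1}{-907682 + \frac{1}{597375 + \left(-6 + 9\right)}} = \frac{1}{-907682 + \frac{1}{597375 + 3}} = \frac{1}{-907682 + \frac{1}{597378}} = \frac{1}{- \frac{542229257795}{597378}} = - \frac{597378}{542229257795}$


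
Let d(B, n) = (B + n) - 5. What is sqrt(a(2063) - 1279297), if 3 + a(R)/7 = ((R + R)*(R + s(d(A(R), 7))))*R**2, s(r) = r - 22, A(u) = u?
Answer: sqrt(504713200398430) ≈ 2.2466e+7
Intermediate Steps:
d(B, n) = -5 + B + n
s(r) = -22 + r
a(R) = -21 + 14*R**3*(-20 + 2*R) (a(R) = -21 + 7*(((R + R)*(R + (-22 + (-5 + R + 7))))*R**2) = -21 + 7*(((2*R)*(R + (-22 + (2 + R))))*R**2) = -21 + 7*(((2*R)*(R + (-20 + R)))*R**2) = -21 + 7*(((2*R)*(-20 + 2*R))*R**2) = -21 + 7*((2*R*(-20 + 2*R))*R**2) = -21 + 7*(2*R**3*(-20 + 2*R)) = -21 + 14*R**3*(-20 + 2*R))
sqrt(a(2063) - 1279297) = sqrt((-21 - 280*2063**3 + 28*2063**4) - 1279297) = sqrt((-21 - 280*8780064047 + 28*18113272128961) - 1279297) = sqrt((-21 - 2458417933160 + 507171619610908) - 1279297) = sqrt(504713201677727 - 1279297) = sqrt(504713200398430)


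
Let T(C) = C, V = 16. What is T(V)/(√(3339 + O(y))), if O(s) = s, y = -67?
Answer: 4*√818/409 ≈ 0.27971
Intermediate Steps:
T(V)/(√(3339 + O(y))) = 16/(√(3339 - 67)) = 16/(√3272) = 16/((2*√818)) = 16*(√818/1636) = 4*√818/409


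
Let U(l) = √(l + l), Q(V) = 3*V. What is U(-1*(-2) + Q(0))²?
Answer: 4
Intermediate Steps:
U(l) = √2*√l (U(l) = √(2*l) = √2*√l)
U(-1*(-2) + Q(0))² = (√2*√(-1*(-2) + 3*0))² = (√2*√(2 + 0))² = (√2*√2)² = 2² = 4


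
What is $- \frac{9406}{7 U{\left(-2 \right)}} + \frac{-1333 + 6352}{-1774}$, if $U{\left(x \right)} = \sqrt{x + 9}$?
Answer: $- \frac{5019}{1774} - \frac{9406 \sqrt{7}}{49} \approx -510.71$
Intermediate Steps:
$U{\left(x \right)} = \sqrt{9 + x}$
$- \frac{9406}{7 U{\left(-2 \right)}} + \frac{-1333 + 6352}{-1774} = - \frac{9406}{7 \sqrt{9 - 2}} + \frac{-1333 + 6352}{-1774} = - \frac{9406}{7 \sqrt{7}} + 5019 \left(- \frac{1}{1774}\right) = - 9406 \frac{\sqrt{7}}{49} - \frac{5019}{1774} = - \frac{9406 \sqrt{7}}{49} - \frac{5019}{1774} = - \frac{5019}{1774} - \frac{9406 \sqrt{7}}{49}$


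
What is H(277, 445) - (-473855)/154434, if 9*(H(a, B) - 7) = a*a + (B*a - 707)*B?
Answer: 937159214107/154434 ≈ 6.0683e+6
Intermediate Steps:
H(a, B) = 7 + a²/9 + B*(-707 + B*a)/9 (H(a, B) = 7 + (a*a + (B*a - 707)*B)/9 = 7 + (a² + (-707 + B*a)*B)/9 = 7 + (a² + B*(-707 + B*a))/9 = 7 + (a²/9 + B*(-707 + B*a)/9) = 7 + a²/9 + B*(-707 + B*a)/9)
H(277, 445) - (-473855)/154434 = (7 - 707/9*445 + (⅑)*277² + (⅑)*277*445²) - (-473855)/154434 = (7 - 314615/9 + (⅑)*76729 + (⅑)*277*198025) - (-473855)/154434 = (7 - 314615/9 + 76729/9 + 54852925/9) - 1*(-473855/154434) = 18205034/3 + 473855/154434 = 937159214107/154434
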